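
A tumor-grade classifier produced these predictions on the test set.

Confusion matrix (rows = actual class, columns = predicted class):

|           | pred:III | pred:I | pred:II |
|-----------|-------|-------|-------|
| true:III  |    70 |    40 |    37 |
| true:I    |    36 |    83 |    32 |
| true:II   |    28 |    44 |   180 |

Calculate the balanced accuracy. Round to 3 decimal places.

Balanced accuracy = mean of per-class recall.
  III: recall = 70/147 = 0.4762
  I: recall = 83/151 = 0.5497
  II: recall = 180/252 = 0.7143
Mean = (0.4762 + 0.5497 + 0.7143) / 3 = 0.580

0.580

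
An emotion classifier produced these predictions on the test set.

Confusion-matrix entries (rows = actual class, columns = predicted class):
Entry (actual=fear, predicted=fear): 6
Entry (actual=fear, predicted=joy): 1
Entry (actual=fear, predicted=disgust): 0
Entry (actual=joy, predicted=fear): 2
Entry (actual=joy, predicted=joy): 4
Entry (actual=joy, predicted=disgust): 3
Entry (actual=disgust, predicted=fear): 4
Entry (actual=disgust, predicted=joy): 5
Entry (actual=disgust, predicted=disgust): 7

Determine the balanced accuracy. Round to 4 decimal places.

0.5797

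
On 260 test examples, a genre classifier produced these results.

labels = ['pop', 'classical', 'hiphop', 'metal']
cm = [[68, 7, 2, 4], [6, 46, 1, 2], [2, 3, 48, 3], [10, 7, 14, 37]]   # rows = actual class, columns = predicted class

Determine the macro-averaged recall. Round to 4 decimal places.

0.7693

Per-class recall (TP/(TP+FN)):
  pop: TP=68, FN=7+2+4=13 → 68/81 = 0.83951
  classical: TP=46, FN=6+1+2=9 → 46/55 = 0.83636
  hiphop: TP=48, FN=2+3+3=8 → 48/56 = 0.85714
  metal: TP=37, FN=10+7+14=31 → 37/68 = 0.54412
Macro-recall = mean = (0.83951 + 0.83636 + 0.85714 + 0.54412) / 4 = 0.7693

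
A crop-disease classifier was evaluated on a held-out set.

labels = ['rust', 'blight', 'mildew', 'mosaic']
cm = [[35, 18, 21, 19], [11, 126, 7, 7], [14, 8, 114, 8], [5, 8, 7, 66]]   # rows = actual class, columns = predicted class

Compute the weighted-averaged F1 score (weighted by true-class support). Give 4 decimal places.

0.7102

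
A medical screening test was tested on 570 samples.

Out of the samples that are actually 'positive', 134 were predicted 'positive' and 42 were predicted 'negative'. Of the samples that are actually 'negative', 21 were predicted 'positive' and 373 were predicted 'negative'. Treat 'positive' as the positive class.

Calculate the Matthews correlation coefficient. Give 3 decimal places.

0.735

MCC = (TP·TN − FP·FN) / √((TP+FP)(TP+FN)(TN+FP)(TN+FN))
Numerator = 134·373 − 21·42 = 49100
Denominator = √(155·176·394·415) = √4460552800 = 66787.3701
MCC = 49100 / 66787.3701 = 0.735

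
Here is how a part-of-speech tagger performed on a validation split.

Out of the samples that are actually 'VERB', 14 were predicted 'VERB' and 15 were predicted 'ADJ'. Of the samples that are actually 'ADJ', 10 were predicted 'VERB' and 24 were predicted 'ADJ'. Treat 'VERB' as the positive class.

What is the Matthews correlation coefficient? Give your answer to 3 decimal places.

0.194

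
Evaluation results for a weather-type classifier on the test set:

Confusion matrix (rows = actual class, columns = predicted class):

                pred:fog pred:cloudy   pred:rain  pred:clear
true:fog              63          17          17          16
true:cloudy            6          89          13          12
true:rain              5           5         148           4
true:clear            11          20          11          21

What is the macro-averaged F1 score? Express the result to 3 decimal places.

0.638

Per-class F1 score (2·TP/(2·TP+FP+FN)):
  fog: TP=63, FP=6+5+11=22, FN=17+17+16=50 → 126/198 = 0.6364
  cloudy: TP=89, FP=17+5+20=42, FN=6+13+12=31 → 178/251 = 0.7092
  rain: TP=148, FP=17+13+11=41, FN=5+5+4=14 → 296/351 = 0.8433
  clear: TP=21, FP=16+12+4=32, FN=11+20+11=42 → 42/116 = 0.3621
Macro-F1 score = mean = (0.6364 + 0.7092 + 0.8433 + 0.3621) / 4 = 0.638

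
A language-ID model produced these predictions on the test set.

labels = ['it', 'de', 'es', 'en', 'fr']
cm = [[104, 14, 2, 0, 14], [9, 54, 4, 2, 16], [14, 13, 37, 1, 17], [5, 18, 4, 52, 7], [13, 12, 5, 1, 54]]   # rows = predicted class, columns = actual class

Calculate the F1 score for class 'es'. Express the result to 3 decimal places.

0.552

Treat 'es' as positive and all other classes as negative.
F1 score = 2·TP/(2·TP+FP+FN).
es: TP=37, FP=14+13+1+17=45, FN=2+4+4+5=15 → 74/134 = 0.5522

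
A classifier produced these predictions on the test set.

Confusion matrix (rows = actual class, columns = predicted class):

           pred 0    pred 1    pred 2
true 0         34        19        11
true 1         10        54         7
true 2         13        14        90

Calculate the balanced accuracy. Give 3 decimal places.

0.687

Balanced accuracy = mean of per-class recall.
  0: recall = 34/64 = 0.5313
  1: recall = 54/71 = 0.7606
  2: recall = 90/117 = 0.7692
Mean = (0.5313 + 0.7606 + 0.7692) / 3 = 0.687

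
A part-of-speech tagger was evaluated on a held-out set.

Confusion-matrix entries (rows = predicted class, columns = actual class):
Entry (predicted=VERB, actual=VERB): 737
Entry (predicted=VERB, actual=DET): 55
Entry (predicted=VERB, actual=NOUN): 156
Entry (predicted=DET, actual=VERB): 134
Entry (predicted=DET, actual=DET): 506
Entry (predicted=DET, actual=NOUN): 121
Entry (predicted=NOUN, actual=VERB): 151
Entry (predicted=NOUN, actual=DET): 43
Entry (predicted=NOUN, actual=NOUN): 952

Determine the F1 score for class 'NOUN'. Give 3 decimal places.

0.802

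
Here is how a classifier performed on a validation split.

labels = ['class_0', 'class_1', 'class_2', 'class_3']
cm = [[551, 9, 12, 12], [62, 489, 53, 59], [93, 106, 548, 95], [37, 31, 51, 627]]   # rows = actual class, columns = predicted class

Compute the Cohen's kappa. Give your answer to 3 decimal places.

0.709

Observed agreement pₒ = trace/N = 2215/2835 = 0.7813
Expected agreement pₑ = Σ (rowᵢ·colᵢ)/N² = (584·743 + 663·635 + 842·664 + 746·793)/2835² = 0.2495
κ = (pₒ − pₑ)/(1 − pₑ) = (0.7813 − 0.2495)/(1 − 0.2495) = 0.709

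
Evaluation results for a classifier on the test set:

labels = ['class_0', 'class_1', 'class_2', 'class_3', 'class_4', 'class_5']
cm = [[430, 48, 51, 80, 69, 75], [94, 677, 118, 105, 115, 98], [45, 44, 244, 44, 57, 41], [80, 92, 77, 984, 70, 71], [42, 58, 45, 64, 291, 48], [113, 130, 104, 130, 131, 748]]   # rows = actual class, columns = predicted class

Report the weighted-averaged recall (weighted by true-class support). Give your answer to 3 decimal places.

0.591

Per-class recall (TP/(TP+FN)):
  class_0: TP=430, FN=48+51+80+69+75=323 → 430/753 = 0.5710
  class_1: TP=677, FN=94+118+105+115+98=530 → 677/1207 = 0.5609
  class_2: TP=244, FN=45+44+44+57+41=231 → 244/475 = 0.5137
  class_3: TP=984, FN=80+92+77+70+71=390 → 984/1374 = 0.7162
  class_4: TP=291, FN=42+58+45+64+48=257 → 291/548 = 0.5310
  class_5: TP=748, FN=113+130+104+130+131=608 → 748/1356 = 0.5516
Weighted-recall = Σ (supportᵢ/N)·recallᵢ with N=5713: (753/5713)·0.5710 + (1207/5713)·0.5609 + (475/5713)·0.5137 + (1374/5713)·0.7162 + (548/5713)·0.5310 + (1356/5713)·0.5516 = 0.591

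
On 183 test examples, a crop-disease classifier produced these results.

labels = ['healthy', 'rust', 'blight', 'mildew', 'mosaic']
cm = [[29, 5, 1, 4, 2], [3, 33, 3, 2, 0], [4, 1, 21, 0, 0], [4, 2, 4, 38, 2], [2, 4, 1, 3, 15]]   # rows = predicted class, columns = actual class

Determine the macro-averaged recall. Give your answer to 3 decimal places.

0.744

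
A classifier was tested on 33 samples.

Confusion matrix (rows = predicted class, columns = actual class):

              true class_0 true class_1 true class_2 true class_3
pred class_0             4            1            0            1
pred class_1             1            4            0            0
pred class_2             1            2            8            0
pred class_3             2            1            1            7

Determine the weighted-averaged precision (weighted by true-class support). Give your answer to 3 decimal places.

Per-class precision (TP/(TP+FP)):
  class_0: TP=4, FP=1+0+1=2 → 4/6 = 0.6667
  class_1: TP=4, FP=1+0+0=1 → 4/5 = 0.8000
  class_2: TP=8, FP=1+2+0=3 → 8/11 = 0.7273
  class_3: TP=7, FP=2+1+1=4 → 7/11 = 0.6364
Weighted-precision = Σ (supportᵢ/N)·precisionᵢ with N=33: (8/33)·0.6667 + (8/33)·0.8000 + (9/33)·0.7273 + (8/33)·0.6364 = 0.708

0.708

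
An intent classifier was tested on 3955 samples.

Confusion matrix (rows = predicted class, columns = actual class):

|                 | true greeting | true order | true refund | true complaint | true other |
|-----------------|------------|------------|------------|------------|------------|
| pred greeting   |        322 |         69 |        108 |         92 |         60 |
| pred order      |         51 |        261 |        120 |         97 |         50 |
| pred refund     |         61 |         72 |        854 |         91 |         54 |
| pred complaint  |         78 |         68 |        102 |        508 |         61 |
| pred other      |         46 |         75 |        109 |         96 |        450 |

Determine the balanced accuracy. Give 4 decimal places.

Balanced accuracy = mean of per-class recall.
  greeting: recall = 322/558 = 0.57706
  order: recall = 261/545 = 0.47890
  refund: recall = 854/1293 = 0.66048
  complaint: recall = 508/884 = 0.57466
  other: recall = 450/675 = 0.66667
Mean = (0.57706 + 0.47890 + 0.66048 + 0.57466 + 0.66667) / 5 = 0.5916

0.5916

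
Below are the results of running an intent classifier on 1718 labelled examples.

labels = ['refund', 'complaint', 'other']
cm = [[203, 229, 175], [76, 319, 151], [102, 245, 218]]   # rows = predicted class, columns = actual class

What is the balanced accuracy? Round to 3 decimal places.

Balanced accuracy = mean of per-class recall.
  refund: recall = 203/381 = 0.5328
  complaint: recall = 319/793 = 0.4023
  other: recall = 218/544 = 0.4007
Mean = (0.5328 + 0.4023 + 0.4007) / 3 = 0.445

0.445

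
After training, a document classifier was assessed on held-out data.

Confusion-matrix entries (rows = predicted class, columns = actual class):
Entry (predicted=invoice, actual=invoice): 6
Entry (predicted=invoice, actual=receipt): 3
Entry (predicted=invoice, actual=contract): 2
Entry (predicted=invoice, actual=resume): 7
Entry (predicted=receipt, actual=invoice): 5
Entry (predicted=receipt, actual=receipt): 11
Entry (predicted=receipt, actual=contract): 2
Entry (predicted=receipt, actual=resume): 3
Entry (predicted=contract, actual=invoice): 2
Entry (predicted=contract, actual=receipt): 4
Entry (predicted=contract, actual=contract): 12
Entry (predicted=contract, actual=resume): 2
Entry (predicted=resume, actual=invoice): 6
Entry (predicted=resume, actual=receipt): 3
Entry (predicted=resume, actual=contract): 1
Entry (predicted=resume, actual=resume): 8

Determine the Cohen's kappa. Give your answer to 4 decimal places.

0.3072

Observed agreement pₒ = trace/N = 37/77 = 0.48052
Expected agreement pₑ = Σ (rowᵢ·colᵢ)/N² = (19·18 + 21·21 + 17·20 + 20·18)/77² = 0.25013
κ = (pₒ − pₑ)/(1 − pₑ) = (0.48052 − 0.25013)/(1 − 0.25013) = 0.3072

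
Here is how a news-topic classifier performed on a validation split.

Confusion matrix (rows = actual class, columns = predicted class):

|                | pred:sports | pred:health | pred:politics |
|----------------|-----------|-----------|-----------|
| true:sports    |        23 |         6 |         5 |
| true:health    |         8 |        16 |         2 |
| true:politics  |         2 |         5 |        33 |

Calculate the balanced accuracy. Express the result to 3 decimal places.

0.706

Balanced accuracy = mean of per-class recall.
  sports: recall = 23/34 = 0.6765
  health: recall = 16/26 = 0.6154
  politics: recall = 33/40 = 0.8250
Mean = (0.6765 + 0.6154 + 0.8250) / 3 = 0.706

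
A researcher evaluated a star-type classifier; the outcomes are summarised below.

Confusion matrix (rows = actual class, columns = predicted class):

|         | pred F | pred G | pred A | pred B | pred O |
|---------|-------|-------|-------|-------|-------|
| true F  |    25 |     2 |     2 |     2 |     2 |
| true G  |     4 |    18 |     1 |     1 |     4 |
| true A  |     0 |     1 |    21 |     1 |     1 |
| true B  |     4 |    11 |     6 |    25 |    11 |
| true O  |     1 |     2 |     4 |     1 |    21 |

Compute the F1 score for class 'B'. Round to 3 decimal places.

Treat 'B' as positive and all other classes as negative.
F1 score = 2·TP/(2·TP+FP+FN).
B: TP=25, FP=2+1+1+1=5, FN=4+11+6+11=32 → 50/87 = 0.5747

0.575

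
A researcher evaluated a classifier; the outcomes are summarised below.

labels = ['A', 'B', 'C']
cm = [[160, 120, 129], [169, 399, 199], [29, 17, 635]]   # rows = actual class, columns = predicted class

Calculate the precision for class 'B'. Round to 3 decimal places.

0.744

precision = TP/(TP+FP).
B: TP=399, FP=120+17=137 → 399/536 = 0.7444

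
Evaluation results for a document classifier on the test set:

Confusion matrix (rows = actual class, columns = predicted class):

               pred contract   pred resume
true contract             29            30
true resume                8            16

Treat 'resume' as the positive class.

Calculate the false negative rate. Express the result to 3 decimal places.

0.333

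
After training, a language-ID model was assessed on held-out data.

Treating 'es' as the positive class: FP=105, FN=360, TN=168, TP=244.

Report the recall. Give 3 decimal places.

0.404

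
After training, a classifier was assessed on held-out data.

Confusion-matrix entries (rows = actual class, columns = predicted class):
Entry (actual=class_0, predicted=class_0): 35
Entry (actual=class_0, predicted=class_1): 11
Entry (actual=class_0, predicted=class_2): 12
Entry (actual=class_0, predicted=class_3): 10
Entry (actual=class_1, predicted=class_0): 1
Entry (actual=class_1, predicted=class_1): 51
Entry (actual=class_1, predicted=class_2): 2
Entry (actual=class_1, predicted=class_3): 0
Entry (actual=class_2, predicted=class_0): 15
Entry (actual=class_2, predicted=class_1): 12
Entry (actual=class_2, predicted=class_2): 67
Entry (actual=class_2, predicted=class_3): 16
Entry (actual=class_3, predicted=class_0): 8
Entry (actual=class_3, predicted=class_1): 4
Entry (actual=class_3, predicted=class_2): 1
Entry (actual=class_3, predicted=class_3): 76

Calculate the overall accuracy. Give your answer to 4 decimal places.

0.7134

Accuracy = trace / total = (35+51+67+76=229) / 321 = 229/321 = 0.7134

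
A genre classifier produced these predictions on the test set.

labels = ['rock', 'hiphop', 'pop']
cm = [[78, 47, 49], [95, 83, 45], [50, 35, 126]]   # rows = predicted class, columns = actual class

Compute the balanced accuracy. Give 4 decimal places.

0.4752

Balanced accuracy = mean of per-class recall.
  rock: recall = 78/223 = 0.34978
  hiphop: recall = 83/165 = 0.50303
  pop: recall = 126/220 = 0.57273
Mean = (0.34978 + 0.50303 + 0.57273) / 3 = 0.4752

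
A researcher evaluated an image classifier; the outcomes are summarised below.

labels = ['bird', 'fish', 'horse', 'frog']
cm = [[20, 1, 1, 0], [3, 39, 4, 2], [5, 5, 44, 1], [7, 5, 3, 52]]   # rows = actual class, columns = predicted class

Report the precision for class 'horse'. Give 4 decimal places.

0.8462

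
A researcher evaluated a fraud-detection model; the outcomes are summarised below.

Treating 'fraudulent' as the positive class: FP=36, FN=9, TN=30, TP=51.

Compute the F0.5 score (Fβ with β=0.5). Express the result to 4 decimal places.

0.6250

Fβ = (1+β²)·TP / ((1+β²)·TP + β²·FN + FP), with β²=1/4
= 1.25·51 / (1.25·51 + 0.25·9 + 36) = 0.6250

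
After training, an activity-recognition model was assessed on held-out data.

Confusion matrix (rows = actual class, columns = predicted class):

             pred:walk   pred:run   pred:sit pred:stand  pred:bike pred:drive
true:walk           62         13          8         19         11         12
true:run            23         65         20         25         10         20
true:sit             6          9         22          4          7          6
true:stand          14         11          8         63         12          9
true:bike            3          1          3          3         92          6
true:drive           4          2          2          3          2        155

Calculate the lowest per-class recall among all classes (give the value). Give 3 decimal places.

0.399

Per-class recall (TP/(TP+FN)):
  walk: TP=62, FN=13+8+19+11+12=63 → 62/125 = 0.4960
  run: TP=65, FN=23+20+25+10+20=98 → 65/163 = 0.3988
  sit: TP=22, FN=6+9+4+7+6=32 → 22/54 = 0.4074
  stand: TP=63, FN=14+11+8+12+9=54 → 63/117 = 0.5385
  bike: TP=92, FN=3+1+3+3+6=16 → 92/108 = 0.8519
  drive: TP=155, FN=4+2+2+3+2=13 → 155/168 = 0.9226
Lowest is class 'run' with recall = 0.399.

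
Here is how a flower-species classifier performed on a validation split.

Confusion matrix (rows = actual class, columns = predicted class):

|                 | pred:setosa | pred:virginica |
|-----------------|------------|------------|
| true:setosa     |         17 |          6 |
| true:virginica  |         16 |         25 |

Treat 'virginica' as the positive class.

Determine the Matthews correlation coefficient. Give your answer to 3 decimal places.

0.335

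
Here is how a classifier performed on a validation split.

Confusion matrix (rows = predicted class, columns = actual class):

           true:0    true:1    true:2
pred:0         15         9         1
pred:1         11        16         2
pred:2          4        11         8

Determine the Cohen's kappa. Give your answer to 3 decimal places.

0.246

Observed agreement pₒ = trace/N = 39/77 = 0.5065
Expected agreement pₑ = Σ (rowᵢ·colᵢ)/N² = (30·25 + 36·29 + 11·23)/77² = 0.3453
κ = (pₒ − pₑ)/(1 − pₑ) = (0.5065 − 0.3453)/(1 − 0.3453) = 0.246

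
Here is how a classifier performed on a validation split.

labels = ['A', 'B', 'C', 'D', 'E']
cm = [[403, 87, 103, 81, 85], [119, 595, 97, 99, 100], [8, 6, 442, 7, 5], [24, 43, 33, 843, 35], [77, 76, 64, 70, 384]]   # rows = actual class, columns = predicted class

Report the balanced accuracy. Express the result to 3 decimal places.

Balanced accuracy = mean of per-class recall.
  A: recall = 403/759 = 0.5310
  B: recall = 595/1010 = 0.5891
  C: recall = 442/468 = 0.9444
  D: recall = 843/978 = 0.8620
  E: recall = 384/671 = 0.5723
Mean = (0.5310 + 0.5891 + 0.9444 + 0.8620 + 0.5723) / 5 = 0.700

0.700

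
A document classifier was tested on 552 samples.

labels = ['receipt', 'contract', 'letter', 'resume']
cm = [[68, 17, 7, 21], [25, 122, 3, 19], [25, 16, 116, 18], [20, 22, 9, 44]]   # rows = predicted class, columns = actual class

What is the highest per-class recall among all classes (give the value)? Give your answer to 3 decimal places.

0.859

Per-class recall (TP/(TP+FN)):
  receipt: TP=68, FN=25+25+20=70 → 68/138 = 0.4928
  contract: TP=122, FN=17+16+22=55 → 122/177 = 0.6893
  letter: TP=116, FN=7+3+9=19 → 116/135 = 0.8593
  resume: TP=44, FN=21+19+18=58 → 44/102 = 0.4314
Highest is class 'letter' with recall = 0.859.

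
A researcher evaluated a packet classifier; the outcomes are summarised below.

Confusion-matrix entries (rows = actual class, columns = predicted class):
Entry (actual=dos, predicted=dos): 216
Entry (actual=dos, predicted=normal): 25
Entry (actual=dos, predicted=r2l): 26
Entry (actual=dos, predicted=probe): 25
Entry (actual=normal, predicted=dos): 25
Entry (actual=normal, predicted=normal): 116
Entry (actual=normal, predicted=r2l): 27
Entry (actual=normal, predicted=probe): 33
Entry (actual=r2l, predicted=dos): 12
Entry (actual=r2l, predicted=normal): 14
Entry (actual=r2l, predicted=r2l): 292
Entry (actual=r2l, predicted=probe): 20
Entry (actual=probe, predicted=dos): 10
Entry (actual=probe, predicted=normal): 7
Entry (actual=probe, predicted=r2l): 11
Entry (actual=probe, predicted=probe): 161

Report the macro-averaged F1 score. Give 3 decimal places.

0.753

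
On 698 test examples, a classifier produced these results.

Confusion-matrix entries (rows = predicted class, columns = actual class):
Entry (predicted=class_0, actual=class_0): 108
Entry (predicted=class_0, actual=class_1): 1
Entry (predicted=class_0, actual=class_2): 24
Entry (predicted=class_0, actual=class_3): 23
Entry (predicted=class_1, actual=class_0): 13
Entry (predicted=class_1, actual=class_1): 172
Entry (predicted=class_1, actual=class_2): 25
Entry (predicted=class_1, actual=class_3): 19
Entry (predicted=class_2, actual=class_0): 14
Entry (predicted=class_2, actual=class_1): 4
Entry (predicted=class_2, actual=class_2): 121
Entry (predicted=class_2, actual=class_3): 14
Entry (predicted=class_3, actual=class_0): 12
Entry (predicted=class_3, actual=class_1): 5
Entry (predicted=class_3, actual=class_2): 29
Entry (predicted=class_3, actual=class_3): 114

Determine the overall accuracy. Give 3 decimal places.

Accuracy = trace / total = (108+172+121+114=515) / 698 = 515/698 = 0.738

0.738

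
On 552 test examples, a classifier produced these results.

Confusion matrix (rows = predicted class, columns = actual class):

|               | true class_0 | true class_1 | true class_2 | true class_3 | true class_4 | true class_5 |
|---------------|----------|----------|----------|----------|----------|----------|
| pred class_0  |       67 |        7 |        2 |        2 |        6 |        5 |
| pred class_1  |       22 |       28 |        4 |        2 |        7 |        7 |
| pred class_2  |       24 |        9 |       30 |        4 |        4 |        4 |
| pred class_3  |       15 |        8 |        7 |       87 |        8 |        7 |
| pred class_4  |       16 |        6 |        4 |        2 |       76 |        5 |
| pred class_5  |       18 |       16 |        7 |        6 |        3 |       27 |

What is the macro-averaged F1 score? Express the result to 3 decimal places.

Per-class F1 score (2·TP/(2·TP+FP+FN)):
  class_0: TP=67, FP=7+2+2+6+5=22, FN=22+24+15+16+18=95 → 134/251 = 0.5339
  class_1: TP=28, FP=22+4+2+7+7=42, FN=7+9+8+6+16=46 → 56/144 = 0.3889
  class_2: TP=30, FP=24+9+4+4+4=45, FN=2+4+7+4+7=24 → 60/129 = 0.4651
  class_3: TP=87, FP=15+8+7+8+7=45, FN=2+2+4+2+6=16 → 174/235 = 0.7404
  class_4: TP=76, FP=16+6+4+2+5=33, FN=6+7+4+8+3=28 → 152/213 = 0.7136
  class_5: TP=27, FP=18+16+7+6+3=50, FN=5+7+4+7+5=28 → 54/132 = 0.4091
Macro-F1 score = mean = (0.5339 + 0.3889 + 0.4651 + 0.7404 + 0.7136 + 0.4091) / 6 = 0.542

0.542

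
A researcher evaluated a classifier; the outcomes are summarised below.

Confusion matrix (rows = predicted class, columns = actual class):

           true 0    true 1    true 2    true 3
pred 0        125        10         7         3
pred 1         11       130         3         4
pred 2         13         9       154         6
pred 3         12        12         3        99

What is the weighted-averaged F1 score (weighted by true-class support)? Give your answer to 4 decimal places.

Per-class F1 score (2·TP/(2·TP+FP+FN)):
  0: TP=125, FP=10+7+3=20, FN=11+13+12=36 → 250/306 = 0.81699
  1: TP=130, FP=11+3+4=18, FN=10+9+12=31 → 260/309 = 0.84142
  2: TP=154, FP=13+9+6=28, FN=7+3+3=13 → 308/349 = 0.88252
  3: TP=99, FP=12+12+3=27, FN=3+4+6=13 → 198/238 = 0.83193
Weighted-F1 score = Σ (supportᵢ/N)·F1 scoreᵢ with N=601: (161/601)·0.81699 + (161/601)·0.84142 + (167/601)·0.88252 + (112/601)·0.83193 = 0.8445

0.8445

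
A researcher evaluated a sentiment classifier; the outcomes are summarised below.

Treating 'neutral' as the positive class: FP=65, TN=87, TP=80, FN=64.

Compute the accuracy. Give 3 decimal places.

0.564

Accuracy = (TP+TN)/N = (80+87)/296 = 0.564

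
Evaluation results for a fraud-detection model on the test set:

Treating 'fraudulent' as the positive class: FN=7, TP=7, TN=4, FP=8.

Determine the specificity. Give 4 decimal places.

0.3333

Specificity = TN/(TN+FP) = 4/(4+8) = 0.3333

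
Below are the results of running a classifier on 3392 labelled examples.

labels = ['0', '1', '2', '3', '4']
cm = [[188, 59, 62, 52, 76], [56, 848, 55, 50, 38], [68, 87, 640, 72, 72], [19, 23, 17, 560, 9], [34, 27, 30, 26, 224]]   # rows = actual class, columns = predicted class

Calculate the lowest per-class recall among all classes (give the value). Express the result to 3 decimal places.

0.430

Per-class recall (TP/(TP+FN)):
  0: TP=188, FN=59+62+52+76=249 → 188/437 = 0.4302
  1: TP=848, FN=56+55+50+38=199 → 848/1047 = 0.8099
  2: TP=640, FN=68+87+72+72=299 → 640/939 = 0.6816
  3: TP=560, FN=19+23+17+9=68 → 560/628 = 0.8917
  4: TP=224, FN=34+27+30+26=117 → 224/341 = 0.6569
Lowest is class '0' with recall = 0.430.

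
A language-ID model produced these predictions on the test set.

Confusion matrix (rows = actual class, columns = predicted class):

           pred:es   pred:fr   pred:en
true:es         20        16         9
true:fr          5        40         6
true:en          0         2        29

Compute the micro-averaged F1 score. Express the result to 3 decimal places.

Micro-averaging pools counts across classes: ΣTP=89, ΣFP=38, ΣFN=38.
Micro-F1 score = 2·TP/(2·TP+FP+FN) on pooled counts = 0.701 (equals overall accuracy in single-label multiclass).

0.701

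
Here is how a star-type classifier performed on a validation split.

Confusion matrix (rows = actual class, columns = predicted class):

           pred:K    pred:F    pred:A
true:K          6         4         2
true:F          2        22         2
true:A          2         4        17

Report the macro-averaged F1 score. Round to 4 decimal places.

0.7013

Per-class F1 score (2·TP/(2·TP+FP+FN)):
  K: TP=6, FP=2+2=4, FN=4+2=6 → 12/22 = 0.54545
  F: TP=22, FP=4+4=8, FN=2+2=4 → 44/56 = 0.78571
  A: TP=17, FP=2+2=4, FN=2+4=6 → 34/44 = 0.77273
Macro-F1 score = mean = (0.54545 + 0.78571 + 0.77273) / 3 = 0.7013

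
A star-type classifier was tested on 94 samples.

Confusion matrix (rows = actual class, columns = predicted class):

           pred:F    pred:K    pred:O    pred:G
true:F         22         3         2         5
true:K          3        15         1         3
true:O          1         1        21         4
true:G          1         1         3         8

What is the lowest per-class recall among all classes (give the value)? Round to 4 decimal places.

0.6154

Per-class recall (TP/(TP+FN)):
  F: TP=22, FN=3+2+5=10 → 22/32 = 0.68750
  K: TP=15, FN=3+1+3=7 → 15/22 = 0.68182
  O: TP=21, FN=1+1+4=6 → 21/27 = 0.77778
  G: TP=8, FN=1+1+3=5 → 8/13 = 0.61538
Lowest is class 'G' with recall = 0.6154.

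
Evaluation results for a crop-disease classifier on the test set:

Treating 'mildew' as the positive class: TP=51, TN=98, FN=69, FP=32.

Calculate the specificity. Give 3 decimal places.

0.754

Specificity = TN/(TN+FP) = 98/(98+32) = 0.754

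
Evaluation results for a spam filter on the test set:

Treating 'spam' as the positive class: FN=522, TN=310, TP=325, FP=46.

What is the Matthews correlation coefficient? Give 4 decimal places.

MCC = (TP·TN − FP·FN) / √((TP+FP)(TP+FN)(TN+FP)(TN+FN))
Numerator = 325·310 − 46·522 = 76738
Denominator = √(371·847·356·832) = √93074485504 = 305081.1130
MCC = 76738 / 305081.1130 = 0.2515

0.2515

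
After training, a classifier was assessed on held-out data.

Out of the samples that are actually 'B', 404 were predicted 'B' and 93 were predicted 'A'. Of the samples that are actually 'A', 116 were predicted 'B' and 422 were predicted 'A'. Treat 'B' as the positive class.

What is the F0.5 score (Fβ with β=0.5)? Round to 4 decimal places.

0.7839

Fβ = (1+β²)·TP / ((1+β²)·TP + β²·FN + FP), with β²=1/4
= 1.25·404 / (1.25·404 + 0.25·93 + 116) = 0.7839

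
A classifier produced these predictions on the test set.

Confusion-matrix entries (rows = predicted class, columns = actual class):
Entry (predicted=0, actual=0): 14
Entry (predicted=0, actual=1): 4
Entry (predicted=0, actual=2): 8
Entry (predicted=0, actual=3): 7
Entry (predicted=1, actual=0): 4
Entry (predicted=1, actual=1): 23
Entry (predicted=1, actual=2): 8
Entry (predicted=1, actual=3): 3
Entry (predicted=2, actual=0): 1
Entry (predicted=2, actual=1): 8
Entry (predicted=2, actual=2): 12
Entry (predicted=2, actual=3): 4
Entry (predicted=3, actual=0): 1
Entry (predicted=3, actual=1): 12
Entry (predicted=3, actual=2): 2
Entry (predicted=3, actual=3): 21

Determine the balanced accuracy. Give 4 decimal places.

0.5473

Balanced accuracy = mean of per-class recall.
  0: recall = 14/20 = 0.70000
  1: recall = 23/47 = 0.48936
  2: recall = 12/30 = 0.40000
  3: recall = 21/35 = 0.60000
Mean = (0.70000 + 0.48936 + 0.40000 + 0.60000) / 4 = 0.5473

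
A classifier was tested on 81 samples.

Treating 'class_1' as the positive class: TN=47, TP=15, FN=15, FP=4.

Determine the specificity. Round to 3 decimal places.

0.922

Specificity = TN/(TN+FP) = 47/(47+4) = 0.922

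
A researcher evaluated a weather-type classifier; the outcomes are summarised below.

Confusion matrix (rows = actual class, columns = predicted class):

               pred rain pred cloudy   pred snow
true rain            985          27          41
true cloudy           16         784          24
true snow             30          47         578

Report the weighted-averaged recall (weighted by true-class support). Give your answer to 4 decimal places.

0.9269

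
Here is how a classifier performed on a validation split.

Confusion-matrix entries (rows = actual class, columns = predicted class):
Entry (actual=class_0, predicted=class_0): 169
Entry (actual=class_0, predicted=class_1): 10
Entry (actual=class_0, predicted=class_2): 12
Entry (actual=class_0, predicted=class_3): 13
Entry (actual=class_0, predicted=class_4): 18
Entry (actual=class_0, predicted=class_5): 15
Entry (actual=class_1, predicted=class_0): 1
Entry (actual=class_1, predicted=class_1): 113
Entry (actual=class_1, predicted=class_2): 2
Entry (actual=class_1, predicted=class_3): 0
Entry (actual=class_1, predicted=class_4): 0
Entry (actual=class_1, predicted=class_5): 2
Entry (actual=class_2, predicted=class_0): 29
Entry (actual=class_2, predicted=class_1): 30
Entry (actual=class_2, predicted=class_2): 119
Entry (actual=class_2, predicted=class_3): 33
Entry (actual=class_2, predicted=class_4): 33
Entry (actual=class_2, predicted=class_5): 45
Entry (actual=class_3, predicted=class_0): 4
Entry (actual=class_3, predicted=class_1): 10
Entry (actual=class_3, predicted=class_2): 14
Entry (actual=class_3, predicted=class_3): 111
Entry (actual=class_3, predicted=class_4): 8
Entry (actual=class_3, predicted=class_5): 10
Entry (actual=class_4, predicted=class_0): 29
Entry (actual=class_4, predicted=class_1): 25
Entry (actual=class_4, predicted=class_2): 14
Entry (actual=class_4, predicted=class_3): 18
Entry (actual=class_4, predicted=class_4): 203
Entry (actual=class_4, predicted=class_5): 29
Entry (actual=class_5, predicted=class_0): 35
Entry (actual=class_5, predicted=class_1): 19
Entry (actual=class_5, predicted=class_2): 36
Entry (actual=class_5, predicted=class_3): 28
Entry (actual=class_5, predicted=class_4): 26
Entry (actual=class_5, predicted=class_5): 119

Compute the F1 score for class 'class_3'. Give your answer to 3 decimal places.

0.617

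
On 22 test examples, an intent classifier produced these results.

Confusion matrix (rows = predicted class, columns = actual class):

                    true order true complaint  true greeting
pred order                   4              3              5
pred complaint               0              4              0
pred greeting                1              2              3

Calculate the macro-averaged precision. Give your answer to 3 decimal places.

0.611

Per-class precision (TP/(TP+FP)):
  order: TP=4, FP=3+5=8 → 4/12 = 0.3333
  complaint: TP=4, FP=0+0=0 → 4/4 = 1.0000
  greeting: TP=3, FP=1+2=3 → 3/6 = 0.5000
Macro-precision = mean = (0.3333 + 1.0000 + 0.5000) / 3 = 0.611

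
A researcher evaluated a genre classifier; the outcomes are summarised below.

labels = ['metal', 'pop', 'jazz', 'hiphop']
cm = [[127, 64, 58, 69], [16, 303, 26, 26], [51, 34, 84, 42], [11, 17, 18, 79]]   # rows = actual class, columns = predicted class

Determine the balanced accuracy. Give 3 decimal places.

Balanced accuracy = mean of per-class recall.
  metal: recall = 127/318 = 0.3994
  pop: recall = 303/371 = 0.8167
  jazz: recall = 84/211 = 0.3981
  hiphop: recall = 79/125 = 0.6320
Mean = (0.3994 + 0.8167 + 0.3981 + 0.6320) / 4 = 0.562

0.562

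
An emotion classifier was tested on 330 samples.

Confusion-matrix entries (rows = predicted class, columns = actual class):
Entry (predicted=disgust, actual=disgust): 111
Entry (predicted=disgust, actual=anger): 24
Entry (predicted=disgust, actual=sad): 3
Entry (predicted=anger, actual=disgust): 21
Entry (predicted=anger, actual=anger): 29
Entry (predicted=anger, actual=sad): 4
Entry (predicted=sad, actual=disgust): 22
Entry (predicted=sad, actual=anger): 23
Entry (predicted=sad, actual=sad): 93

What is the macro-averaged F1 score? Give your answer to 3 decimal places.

0.663

Per-class F1 score (2·TP/(2·TP+FP+FN)):
  disgust: TP=111, FP=24+3=27, FN=21+22=43 → 222/292 = 0.7603
  anger: TP=29, FP=21+4=25, FN=24+23=47 → 58/130 = 0.4462
  sad: TP=93, FP=22+23=45, FN=3+4=7 → 186/238 = 0.7815
Macro-F1 score = mean = (0.7603 + 0.4462 + 0.7815) / 3 = 0.663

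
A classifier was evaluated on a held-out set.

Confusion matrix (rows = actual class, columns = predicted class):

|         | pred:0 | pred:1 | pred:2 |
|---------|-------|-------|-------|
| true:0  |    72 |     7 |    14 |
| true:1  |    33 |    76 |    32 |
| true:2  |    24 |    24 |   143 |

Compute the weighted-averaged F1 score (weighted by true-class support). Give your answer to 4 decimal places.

Per-class F1 score (2·TP/(2·TP+FP+FN)):
  0: TP=72, FP=33+24=57, FN=7+14=21 → 144/222 = 0.64865
  1: TP=76, FP=7+24=31, FN=33+32=65 → 152/248 = 0.61290
  2: TP=143, FP=14+32=46, FN=24+24=48 → 286/380 = 0.75263
Weighted-F1 score = Σ (supportᵢ/N)·F1 scoreᵢ with N=425: (93/425)·0.64865 + (141/425)·0.61290 + (191/425)·0.75263 = 0.6835

0.6835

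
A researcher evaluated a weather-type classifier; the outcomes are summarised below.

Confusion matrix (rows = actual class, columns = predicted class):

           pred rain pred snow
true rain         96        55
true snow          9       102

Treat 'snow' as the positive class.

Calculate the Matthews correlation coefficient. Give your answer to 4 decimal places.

MCC = (TP·TN − FP·FN) / √((TP+FP)(TP+FN)(TN+FP)(TN+FN))
Numerator = 102·96 − 55·9 = 9297
Denominator = √(157·111·151·105) = √276305085 = 16622.4272
MCC = 9297 / 16622.4272 = 0.5593

0.5593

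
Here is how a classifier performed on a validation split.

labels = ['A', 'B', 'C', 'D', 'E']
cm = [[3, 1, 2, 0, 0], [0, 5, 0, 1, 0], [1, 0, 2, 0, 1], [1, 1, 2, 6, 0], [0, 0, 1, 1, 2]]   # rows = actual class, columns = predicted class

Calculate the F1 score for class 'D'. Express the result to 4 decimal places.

0.6667

F1 score = 2·TP/(2·TP+FP+FN).
D: TP=6, FP=0+1+0+1=2, FN=1+1+2+0=4 → 12/18 = 0.66667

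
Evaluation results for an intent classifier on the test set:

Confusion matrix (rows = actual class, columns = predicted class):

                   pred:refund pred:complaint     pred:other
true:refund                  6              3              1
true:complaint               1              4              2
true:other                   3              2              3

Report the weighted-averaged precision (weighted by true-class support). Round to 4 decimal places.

0.5244

Per-class precision (TP/(TP+FP)):
  refund: TP=6, FP=1+3=4 → 6/10 = 0.60000
  complaint: TP=4, FP=3+2=5 → 4/9 = 0.44444
  other: TP=3, FP=1+2=3 → 3/6 = 0.50000
Weighted-precision = Σ (supportᵢ/N)·precisionᵢ with N=25: (10/25)·0.60000 + (7/25)·0.44444 + (8/25)·0.50000 = 0.5244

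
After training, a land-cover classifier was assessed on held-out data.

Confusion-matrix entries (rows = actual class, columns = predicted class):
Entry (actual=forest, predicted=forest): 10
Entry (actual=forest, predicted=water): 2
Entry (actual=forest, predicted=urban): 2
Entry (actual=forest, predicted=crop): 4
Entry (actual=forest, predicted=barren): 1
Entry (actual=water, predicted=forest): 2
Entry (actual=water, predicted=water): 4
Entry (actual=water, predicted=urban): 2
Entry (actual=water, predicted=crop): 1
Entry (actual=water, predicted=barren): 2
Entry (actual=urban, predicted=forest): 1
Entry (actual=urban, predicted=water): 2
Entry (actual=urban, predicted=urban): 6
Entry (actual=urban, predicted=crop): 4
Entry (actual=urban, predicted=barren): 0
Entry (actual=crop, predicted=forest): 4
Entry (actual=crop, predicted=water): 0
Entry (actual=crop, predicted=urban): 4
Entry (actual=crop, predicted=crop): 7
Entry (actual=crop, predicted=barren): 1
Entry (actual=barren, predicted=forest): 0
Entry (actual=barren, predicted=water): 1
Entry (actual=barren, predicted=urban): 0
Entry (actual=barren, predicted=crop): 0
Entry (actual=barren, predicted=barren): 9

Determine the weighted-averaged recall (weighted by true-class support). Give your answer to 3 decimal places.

Per-class recall (TP/(TP+FN)):
  forest: TP=10, FN=2+2+4+1=9 → 10/19 = 0.5263
  water: TP=4, FN=2+2+1+2=7 → 4/11 = 0.3636
  urban: TP=6, FN=1+2+4+0=7 → 6/13 = 0.4615
  crop: TP=7, FN=4+0+4+1=9 → 7/16 = 0.4375
  barren: TP=9, FN=0+1+0+0=1 → 9/10 = 0.9000
Weighted-recall = Σ (supportᵢ/N)·recallᵢ with N=69: (19/69)·0.5263 + (11/69)·0.3636 + (13/69)·0.4615 + (16/69)·0.4375 + (10/69)·0.9000 = 0.522

0.522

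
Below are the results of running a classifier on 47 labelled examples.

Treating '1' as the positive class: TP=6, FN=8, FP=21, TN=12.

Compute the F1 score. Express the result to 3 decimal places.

Precision = TP/(TP+FP) = 6/27 = 0.2222
Recall = TP/(TP+FN) = 6/14 = 0.4286
F1 = 2·TP/(2·TP+FP+FN) = 12/41 = 0.293

0.293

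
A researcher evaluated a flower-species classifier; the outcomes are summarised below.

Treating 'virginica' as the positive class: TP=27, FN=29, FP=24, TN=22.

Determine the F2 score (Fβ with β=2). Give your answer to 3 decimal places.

0.491

Fβ = (1+β²)·TP / ((1+β²)·TP + β²·FN + FP), with β²=4
= 5·27 / (5·27 + 4·29 + 24) = 0.491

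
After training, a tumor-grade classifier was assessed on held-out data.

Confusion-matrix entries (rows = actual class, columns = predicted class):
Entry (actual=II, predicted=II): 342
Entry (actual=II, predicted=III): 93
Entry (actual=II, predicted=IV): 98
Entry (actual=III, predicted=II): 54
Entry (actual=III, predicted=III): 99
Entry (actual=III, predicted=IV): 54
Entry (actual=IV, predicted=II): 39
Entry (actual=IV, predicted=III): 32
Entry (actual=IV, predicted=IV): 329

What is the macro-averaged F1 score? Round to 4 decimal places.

0.6376

Per-class F1 score (2·TP/(2·TP+FP+FN)):
  II: TP=342, FP=54+39=93, FN=93+98=191 → 684/968 = 0.70661
  III: TP=99, FP=93+32=125, FN=54+54=108 → 198/431 = 0.45940
  IV: TP=329, FP=98+54=152, FN=39+32=71 → 658/881 = 0.74688
Macro-F1 score = mean = (0.70661 + 0.45940 + 0.74688) / 3 = 0.6376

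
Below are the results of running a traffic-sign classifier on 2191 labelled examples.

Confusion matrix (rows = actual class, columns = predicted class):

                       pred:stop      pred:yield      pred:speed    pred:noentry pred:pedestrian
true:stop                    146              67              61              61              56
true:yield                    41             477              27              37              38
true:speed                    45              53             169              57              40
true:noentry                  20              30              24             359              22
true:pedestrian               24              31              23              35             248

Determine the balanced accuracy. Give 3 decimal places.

Balanced accuracy = mean of per-class recall.
  stop: recall = 146/391 = 0.3734
  yield: recall = 477/620 = 0.7694
  speed: recall = 169/364 = 0.4643
  noentry: recall = 359/455 = 0.7890
  pedestrian: recall = 248/361 = 0.6870
Mean = (0.3734 + 0.7694 + 0.4643 + 0.7890 + 0.6870) / 5 = 0.617

0.617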